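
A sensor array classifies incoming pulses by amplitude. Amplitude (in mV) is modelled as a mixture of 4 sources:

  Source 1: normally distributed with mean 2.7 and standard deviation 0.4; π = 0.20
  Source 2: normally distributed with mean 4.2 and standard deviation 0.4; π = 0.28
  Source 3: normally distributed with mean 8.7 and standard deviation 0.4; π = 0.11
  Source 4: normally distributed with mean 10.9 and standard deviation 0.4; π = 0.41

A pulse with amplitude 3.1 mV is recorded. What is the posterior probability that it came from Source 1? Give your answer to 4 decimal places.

P(component k | x) = π_k·f_k(x) / marginal(x), where marginal(x) = Σ_j π_j·f_j(x).
Normal densities:
  L_1 = 0.604927
  L_2 = 0.0227339
  L_3 = 2.74152e-43
  L_4 = 2.68294e-83
Unnormalised posteriors:
  π_1·L_1 = 0.20 × 0.604927 = 0.120985
  π_2·L_2 = 0.28 × 0.0227339 = 0.00636549
  π_3·L_3 = 0.11 × 2.74152e-43 = 3.01567e-44
  π_4·L_4 = 0.41 × 2.68294e-83 = 1.10001e-83
Marginal: 0.120985 + 0.00636549 + 3.01567e-44 + 1.10001e-83 = 0.127351
P(Source 1 | x) = 0.120985 / 0.127351 ≈ 0.9500

0.9500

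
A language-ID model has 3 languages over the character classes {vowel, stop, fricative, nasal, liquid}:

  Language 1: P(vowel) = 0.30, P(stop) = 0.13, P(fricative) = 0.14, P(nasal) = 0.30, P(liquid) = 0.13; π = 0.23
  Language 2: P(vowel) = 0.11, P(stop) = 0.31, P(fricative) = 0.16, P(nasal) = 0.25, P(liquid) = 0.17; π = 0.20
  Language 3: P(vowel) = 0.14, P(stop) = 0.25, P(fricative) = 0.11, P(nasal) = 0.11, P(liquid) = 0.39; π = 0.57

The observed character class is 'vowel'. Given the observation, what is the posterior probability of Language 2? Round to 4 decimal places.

0.1288

Apply Bayes' rule: the posterior for each component is proportional to its prior times its likelihood at x.
Evaluate each component's likelihood at the observed value:
  f_1 = P(vowel | comp) = 0.30
  f_2 = P(vowel | comp) = 0.11
  f_3 = P(vowel | comp) = 0.14
Prior × likelihood for each component:
  w_1·f_1 = 0.23 × 0.3 = 0.069
  w_2·f_2 = 0.20 × 0.11 = 0.022
  w_3·f_3 = 0.57 × 0.14 = 0.0798
Evidence: 0.069 + 0.022 + 0.0798 = 0.1708
So the posterior for Language 2 is 0.022 / 0.1708 ≈ 0.1288.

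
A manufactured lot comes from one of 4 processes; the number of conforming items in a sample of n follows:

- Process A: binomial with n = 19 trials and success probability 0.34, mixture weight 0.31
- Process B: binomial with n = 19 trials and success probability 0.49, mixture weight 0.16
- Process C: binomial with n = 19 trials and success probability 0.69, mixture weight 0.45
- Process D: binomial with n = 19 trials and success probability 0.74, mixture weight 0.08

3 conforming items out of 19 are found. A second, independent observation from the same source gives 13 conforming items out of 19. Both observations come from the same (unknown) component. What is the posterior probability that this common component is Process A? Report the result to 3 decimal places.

0.616

P(component k | x) = π_k·f_k(x) / marginal(x), where marginal(x) = Σ_j π_j·f_j(x).
Since both observations come from the same component, the likelihood for component k is f_k(x₁)·f_k(x₂).
  L_A = [C(19,3)·0.34^3·0.66^16 = 969·0.039304·0.00129629 = 0.04937] × [0.00181958] = 8.98328e-05
  L_B = [C(19,3)·0.49^3·0.51^16 = 969·0.117649·2.0947e-05 = 0.002388] × [0.0448179] = 0.000107025
  L_C = [C(19,3)·0.69^3·0.31^16 = 969·0.328509·7.27423e-09 = 2.31557e-06] × [0.193504] = 4.48073e-07
  L_D = [C(19,3)·0.74^3·0.26^16 = 969·0.405224·4.36087e-10 = 1.71235e-07] × [0.167238] = 2.86369e-08
Unnormalised posteriors:
  π_A·L_A = 0.31 × 8.98328e-05 = 2.78482e-05
  π_B·L_B = 0.16 × 0.000107025 = 1.71241e-05
  π_C·L_C = 0.45 × 4.48073e-07 = 2.01633e-07
  π_D·L_D = 0.08 × 2.86369e-08 = 2.29096e-09
Marginal: 2.78482e-05 + 1.71241e-05 + 2.01633e-07 + 2.29096e-09 = 4.51761e-05
P(Process A | data) = 2.78482e-05 / 4.51761e-05 ≈ 0.616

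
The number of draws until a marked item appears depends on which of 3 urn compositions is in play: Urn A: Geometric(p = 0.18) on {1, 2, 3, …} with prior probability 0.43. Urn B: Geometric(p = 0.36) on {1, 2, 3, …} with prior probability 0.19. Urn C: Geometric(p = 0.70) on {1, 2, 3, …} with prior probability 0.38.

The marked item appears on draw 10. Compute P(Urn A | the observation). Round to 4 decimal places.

Apply Bayes' rule: the posterior for each component is proportional to its prior times its likelihood at x.
Component likelihoods at x = 10:
  L_A = 0.18·(1−0.18)^9 = 0.18·0.16762 = 0.0301715
  L_B = 0.36·(1−0.36)^9 = 0.36·0.0180144 = 0.00648518
  L_C = 0.70·(1−0.70)^9 = 0.70·1.9683e-05 = 1.37781e-05
Multiply by the mixture weights:
  w_A·L_A = 0.43 × 0.0301715 = 0.0129738
  w_B·L_B = 0.19 × 0.00648518 = 0.00123218
  w_C·L_C = 0.38 × 1.37781e-05 = 5.23568e-06
Sum: 0.0129738 + 0.00123218 + 5.23568e-06 = 0.0142112
So the posterior for Urn A is 0.0129738 / 0.0142112 ≈ 0.9129.

0.9129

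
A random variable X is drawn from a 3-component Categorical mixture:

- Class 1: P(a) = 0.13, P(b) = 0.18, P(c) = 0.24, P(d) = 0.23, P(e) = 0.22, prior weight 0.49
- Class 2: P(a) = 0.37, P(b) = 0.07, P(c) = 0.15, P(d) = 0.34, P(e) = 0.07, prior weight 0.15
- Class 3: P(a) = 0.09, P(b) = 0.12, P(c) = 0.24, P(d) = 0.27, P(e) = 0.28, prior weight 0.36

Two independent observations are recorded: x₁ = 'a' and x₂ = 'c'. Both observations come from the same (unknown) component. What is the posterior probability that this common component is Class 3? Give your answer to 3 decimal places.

0.248

The responsibility of component k is w_k f_k(x) divided by Σ_j w_j f_j(x).
Since both observations come from the same component, the likelihood for component k is f_k(x₁)·f_k(x₂).
  f_1 = [0.13] × [0.24] = 0.0312
  f_2 = [0.37] × [0.15] = 0.0555
  f_3 = [0.09] × [0.24] = 0.0216
Unnormalised posteriors:
  w_1·f_1 = 0.49 × 0.0312 = 0.015288
  w_2·f_2 = 0.15 × 0.0555 = 0.008325
  w_3·f_3 = 0.36 × 0.0216 = 0.007776
Normaliser: 0.015288 + 0.008325 + 0.007776 = 0.031389
P(Class 3 | x₁,x₂) ≈ 0.248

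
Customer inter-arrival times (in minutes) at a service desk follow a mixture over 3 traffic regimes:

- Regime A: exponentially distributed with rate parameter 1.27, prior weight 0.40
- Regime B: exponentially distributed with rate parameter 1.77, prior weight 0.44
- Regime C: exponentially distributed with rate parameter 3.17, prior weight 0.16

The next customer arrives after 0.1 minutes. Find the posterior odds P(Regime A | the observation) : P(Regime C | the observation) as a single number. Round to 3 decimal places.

1.211

The posterior odds equal the prior odds times the likelihood ratio: (π_i/π_j)·(f_i(x)/f_j(x)).
Component likelihoods at x = 0.1 minutes:
  f_A = 1.11853
  f_B = 1.48287
  f_C = 2.30881
0.447413 / 0.369409 ≈ 1.211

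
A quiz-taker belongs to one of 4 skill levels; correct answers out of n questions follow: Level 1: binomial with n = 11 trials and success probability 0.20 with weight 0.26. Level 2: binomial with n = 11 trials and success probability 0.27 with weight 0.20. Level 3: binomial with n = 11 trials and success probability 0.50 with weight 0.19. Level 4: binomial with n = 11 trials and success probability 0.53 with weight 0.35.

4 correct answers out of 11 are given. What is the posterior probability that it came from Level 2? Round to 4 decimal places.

The responsibility of component k is π_k f_k(x) divided by Σ_j π_j f_j(x).
Component likelihoods at x = 4 correct answers out of 11:
  L_1 = C(11,4)·0.20^4·0.80^7 = 330·0.0016·0.209715 = 0.11073
  L_2 = C(11,4)·0.27^4·0.73^7 = 330·0.00531441·0.110474 = 0.193744
  L_3 = C(11,4)·0.50^4·0.50^7 = 330·0.0625·0.0078125 = 0.161133
  L_4 = C(11,4)·0.53^4·0.47^7 = 330·0.0789048·0.00506623 = 0.131918
Unnormalised posteriors:
  π_1·L_1 = 0.26 × 0.11073 = 0.0287897
  π_2·L_2 = 0.20 × 0.193744 = 0.0387489
  π_3·L_3 = 0.19 × 0.161133 = 0.0306152
  π_4·L_4 = 0.35 × 0.131918 = 0.0461711
Normaliser: 0.0287897 + 0.0387489 + 0.0306152 + 0.0461711 = 0.144325
Responsibility of Level 2: 0.0387489 / 0.144325 ≈ 0.2685

0.2685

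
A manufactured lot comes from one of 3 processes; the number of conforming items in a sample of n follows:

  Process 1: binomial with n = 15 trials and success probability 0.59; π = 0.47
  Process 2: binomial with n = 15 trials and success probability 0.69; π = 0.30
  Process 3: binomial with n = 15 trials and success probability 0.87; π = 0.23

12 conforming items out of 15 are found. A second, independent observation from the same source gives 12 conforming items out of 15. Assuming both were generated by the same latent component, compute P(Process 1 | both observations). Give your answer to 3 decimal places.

0.086

Apply Bayes' rule: the posterior for each component is proportional to its prior times its likelihood at x.
Since both observations come from the same component, the likelihood for component k is f_k(x₁)·f_k(x₂).
  f_1 = [C(15,12)·0.59^12·0.41^3 = 455·0.0017792·0.068921 = 0.0557939] × [0.0557939] = 0.00311296
  f_2 = [C(15,12)·0.69^12·0.31^3 = 455·0.0116463·0.029791 = 0.157865] × [0.157865] = 0.0249213
  f_3 = [C(15,12)·0.87^12·0.13^3 = 455·0.188032·0.002197 = 0.187963] × [0.187963] = 0.0353301
Unnormalised posteriors:
  w_1·f_1 = 0.47 × 0.00311296 = 0.00146309
  w_2·f_2 = 0.30 × 0.0249213 = 0.0074764
  w_3·f_3 = 0.23 × 0.0353301 = 0.00812592
Marginal: 0.00146309 + 0.0074764 + 0.00812592 = 0.0170654
P(Process 1 | x₁,x₂) ≈ 0.086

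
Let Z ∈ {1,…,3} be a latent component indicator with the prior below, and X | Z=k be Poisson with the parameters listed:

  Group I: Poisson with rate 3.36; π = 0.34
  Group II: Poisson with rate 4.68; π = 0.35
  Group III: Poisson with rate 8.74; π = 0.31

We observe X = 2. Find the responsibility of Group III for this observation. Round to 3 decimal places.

The responsibility of component k is π_k f_k(x) divided by Σ_j π_j f_j(x).
Poisson probabilities:
  f_I = e^(−3.36)·3.36^2/2! = 0.196074
  f_II = e^(−4.68)·4.68^2/2! = 0.101616
  f_III = e^(−8.74)·8.74^2/2! = 0.00611307
Multiply by the mixture weights:
  π_I·f_I = 0.34 × 0.196074 = 0.066665
  π_II·f_II = 0.35 × 0.101616 = 0.0355657
  π_III·f_III = 0.31 × 0.00611307 = 0.00189505
Evidence: 0.066665 + 0.0355657 + 0.00189505 = 0.104126
P(Group III | x) ≈ 0.018

0.018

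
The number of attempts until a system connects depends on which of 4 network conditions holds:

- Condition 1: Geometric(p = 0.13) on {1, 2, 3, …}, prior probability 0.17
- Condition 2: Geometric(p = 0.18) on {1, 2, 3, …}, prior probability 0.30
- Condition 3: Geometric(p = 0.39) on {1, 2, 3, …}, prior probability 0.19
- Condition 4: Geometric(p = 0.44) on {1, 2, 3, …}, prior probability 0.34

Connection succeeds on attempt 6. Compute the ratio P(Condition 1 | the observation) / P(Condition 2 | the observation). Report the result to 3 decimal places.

0.550

Posterior odds = (P(Z=i) f_i(x)) / (P(Z=j) f_j(x)); the normalising sum cancels.
Evaluate each component's likelihood at the observed value:
  L_1 = 0.13·(1−0.13)^5 = 0.13·0.498421 = 0.0647947
  L_2 = 0.18·(1−0.18)^5 = 0.18·0.37074 = 0.0667332
  L_3 = 0.39·(1−0.39)^5 = 0.39·0.0844596 = 0.0329393
  L_4 = 0.44·(1−0.44)^5 = 0.44·0.0550732 = 0.0242322
Posterior odds = (P(Z=1)·L_1) / (P(Z=2)·L_2) = (0.17·0.0647947) / (0.30·0.0667332) = 0.0110151 / 0.02002 ≈ 0.550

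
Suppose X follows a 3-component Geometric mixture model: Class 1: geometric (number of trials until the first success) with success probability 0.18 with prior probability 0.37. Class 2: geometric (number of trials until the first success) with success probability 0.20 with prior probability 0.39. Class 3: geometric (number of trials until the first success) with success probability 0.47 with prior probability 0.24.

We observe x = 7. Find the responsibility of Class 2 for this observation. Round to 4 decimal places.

0.4734

P(component k | x) = w_k·f_k(x) / marginal(x), where marginal(x) = Σ_j w_j·f_j(x).
Geometric probabilities:
  f_1 = 0.0547212
  f_2 = 0.0524288
  f_3 = 0.0104172
Unnormalised posteriors:
  w_1·f_1 = 0.37 × 0.0547212 = 0.0202468
  w_2·f_2 = 0.39 × 0.0524288 = 0.0204472
  w_3·f_3 = 0.24 × 0.0104172 = 0.00250014
Marginal: 0.0202468 + 0.0204472 + 0.00250014 = 0.0431942
P(Class 2 | 7) = 0.0204472 / 0.0431942 ≈ 0.4734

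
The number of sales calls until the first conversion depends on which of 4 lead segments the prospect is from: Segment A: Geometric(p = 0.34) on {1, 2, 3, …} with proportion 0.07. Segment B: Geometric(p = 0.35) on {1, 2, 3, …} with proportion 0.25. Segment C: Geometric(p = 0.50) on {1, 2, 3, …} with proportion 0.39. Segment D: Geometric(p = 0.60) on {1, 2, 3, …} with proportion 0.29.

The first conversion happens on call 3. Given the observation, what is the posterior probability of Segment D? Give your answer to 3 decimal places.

0.225

By Bayes' theorem, P(k | x) = π_k f_k(x) / Σ_j π_j f_j(x).
Geometric probabilities:
  p_A = 0.148104
  p_B = 0.147875
  p_C = 0.125
  p_D = 0.096
Prior × likelihood for each component:
  π_A·p_A = 0.07 × 0.148104 = 0.0103673
  π_B·p_B = 0.25 × 0.147875 = 0.0369688
  π_C·p_C = 0.39 × 0.125 = 0.04875
  π_D·p_D = 0.29 × 0.096 = 0.02784
Marginal: 0.0103673 + 0.0369688 + 0.04875 + 0.02784 = 0.123926
P(Segment D | data) ≈ 0.225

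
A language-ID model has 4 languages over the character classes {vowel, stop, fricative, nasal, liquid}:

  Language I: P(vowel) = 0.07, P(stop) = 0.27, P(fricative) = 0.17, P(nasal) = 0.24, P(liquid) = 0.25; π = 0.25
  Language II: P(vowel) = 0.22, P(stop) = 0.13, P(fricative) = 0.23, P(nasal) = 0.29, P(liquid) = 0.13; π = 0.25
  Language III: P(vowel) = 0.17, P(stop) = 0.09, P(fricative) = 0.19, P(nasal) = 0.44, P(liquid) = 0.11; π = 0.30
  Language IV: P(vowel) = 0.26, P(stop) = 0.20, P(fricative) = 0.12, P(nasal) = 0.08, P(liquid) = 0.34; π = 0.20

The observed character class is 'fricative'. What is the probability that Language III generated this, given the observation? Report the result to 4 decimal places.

0.3149

Posterior ∝ prior × likelihood, so P(k | x) ∝ P(Z=k) f_k(x); normalise over all components.
Component likelihoods at x = 'fricative':
  L_I = P(fricative | comp) = 0.17
  L_II = P(fricative | comp) = 0.23
  L_III = P(fricative | comp) = 0.19
  L_IV = P(fricative | comp) = 0.12
Prior × likelihood for each component:
  P(Z=I)·L_I = 0.25 × 0.17 = 0.0425
  P(Z=II)·L_II = 0.25 × 0.23 = 0.0575
  P(Z=III)·L_III = 0.30 × 0.19 = 0.057
  P(Z=IV)·L_IV = 0.20 × 0.12 = 0.024
Sum: 0.0425 + 0.0575 + 0.057 + 0.024 = 0.181
Responsibility of Language III: 0.057 / 0.181 ≈ 0.3149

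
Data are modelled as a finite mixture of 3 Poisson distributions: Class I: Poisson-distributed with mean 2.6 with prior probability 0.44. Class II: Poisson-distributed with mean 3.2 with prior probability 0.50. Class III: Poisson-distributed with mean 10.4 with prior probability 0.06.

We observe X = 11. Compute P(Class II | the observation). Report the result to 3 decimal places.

0.025

By Bayes' theorem, P(k | x) = π_k f_k(x) / Σ_j π_j f_j(x).
Component likelihoods at x = 11:
  p_I = e^(−2.6)·2.6^11/11! = 6.82945e-05
  p_II = e^(−3.2)·3.2^11/11! = 0.000367919
  p_III = e^(−10.4)·10.4^11/11! = 0.117368
Unnormalised posteriors:
  π_I·p_I = 0.44 × 6.82945e-05 = 3.00496e-05
  π_II·p_II = 0.50 × 0.000367919 = 0.000183959
  π_III·p_III = 0.06 × 0.117368 = 0.00704206
Denominator: 3.00496e-05 + 0.000183959 + 0.00704206 = 0.00725607
P(Class II | the observation) ≈ 0.025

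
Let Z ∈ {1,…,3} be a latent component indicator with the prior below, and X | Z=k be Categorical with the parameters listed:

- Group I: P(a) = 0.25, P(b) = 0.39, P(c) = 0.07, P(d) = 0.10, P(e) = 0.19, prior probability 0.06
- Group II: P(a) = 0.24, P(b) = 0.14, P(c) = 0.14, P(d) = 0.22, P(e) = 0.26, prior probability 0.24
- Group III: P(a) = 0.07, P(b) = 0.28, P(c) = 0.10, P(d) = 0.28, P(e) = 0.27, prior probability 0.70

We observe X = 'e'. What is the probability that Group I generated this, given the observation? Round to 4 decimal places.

Posterior ∝ prior × likelihood, so P(k | x) ∝ π_k f_k(x); normalise over all components.
Categorical probabilities:
  p_I = P(e | comp) = 0.19
  p_II = P(e | comp) = 0.26
  p_III = P(e | comp) = 0.27
Unnormalised posteriors:
  π_I·p_I = 0.06 × 0.19 = 0.0114
  π_II·p_II = 0.24 × 0.26 = 0.0624
  π_III·p_III = 0.70 × 0.27 = 0.189
Marginal: 0.0114 + 0.0624 + 0.189 = 0.2628
So the posterior for Group I is 0.0114 / 0.2628 ≈ 0.0434.

0.0434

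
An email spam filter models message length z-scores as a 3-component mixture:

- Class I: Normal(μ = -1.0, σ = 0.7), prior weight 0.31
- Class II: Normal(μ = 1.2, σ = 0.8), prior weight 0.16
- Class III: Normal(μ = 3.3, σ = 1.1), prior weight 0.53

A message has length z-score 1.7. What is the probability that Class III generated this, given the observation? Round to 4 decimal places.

The responsibility of component k is w_k f_k(x) divided by Σ_j w_j f_j(x).
Component likelihoods at x = 1.7:
  p_I = 0.000335114
  p_II = 0.410201
  p_III = 0.125921
Prior × likelihood for each component:
  w_I·p_I = 0.31 × 0.000335114 = 0.000103885
  w_II·p_II = 0.16 × 0.410201 = 0.0656322
  w_III·p_III = 0.53 × 0.125921 = 0.0667382
Marginal: 0.000103885 + 0.0656322 + 0.0667382 = 0.132474
P(Class III | the observation) = 0.0667382 / 0.132474 ≈ 0.5038

0.5038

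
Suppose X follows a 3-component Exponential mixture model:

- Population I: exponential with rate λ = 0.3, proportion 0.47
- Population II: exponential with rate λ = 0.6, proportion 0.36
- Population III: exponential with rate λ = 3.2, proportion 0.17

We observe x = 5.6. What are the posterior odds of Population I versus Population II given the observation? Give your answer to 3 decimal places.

3.503

Posterior odds = (π_i f_i(x)) / (π_j f_j(x)); the normalising sum cancels.
Evaluate each component's likelihood at the observed value:
  f_I = 0.0559122
  f_II = 0.0208412
  f_III = 5.2795e-08
0.0262787 / 0.00750282 ≈ 3.503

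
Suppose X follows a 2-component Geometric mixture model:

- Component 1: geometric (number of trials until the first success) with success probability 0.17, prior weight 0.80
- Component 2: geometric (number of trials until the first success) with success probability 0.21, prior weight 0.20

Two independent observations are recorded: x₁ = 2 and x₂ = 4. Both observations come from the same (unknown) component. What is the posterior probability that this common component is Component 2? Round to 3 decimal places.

By Bayes' theorem, P(k | x) = P(Z=k) f_k(x) / Σ_j P(Z=j) f_j(x).
Since both observations come from the same component, the likelihood for component k is f_k(x₁)·f_k(x₂).
  f_1 = [0.17·(1−0.17)^1 = 0.17·0.83 = 0.1411] × [0.0972038] = 0.0137155
  f_2 = [0.21·(1−0.21)^1 = 0.21·0.79 = 0.1659] × [0.103538] = 0.017177
Multiply by the mixture weights:
  P(Z=1)·f_1 = 0.80 × 0.0137155 = 0.0109724
  P(Z=2)·f_2 = 0.20 × 0.017177 = 0.0034354
Normaliser: 0.0109724 + 0.0034354 = 0.0144078
Responsibility of Component 2: 0.0034354 / 0.0144078 ≈ 0.238

0.238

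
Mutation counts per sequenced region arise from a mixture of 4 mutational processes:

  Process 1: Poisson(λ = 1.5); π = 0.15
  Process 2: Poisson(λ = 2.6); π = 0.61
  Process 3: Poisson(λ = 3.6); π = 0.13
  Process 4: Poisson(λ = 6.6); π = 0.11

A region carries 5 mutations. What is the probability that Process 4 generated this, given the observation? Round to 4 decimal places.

0.1940

By Bayes' theorem, P(k | x) = w_k f_k(x) / Σ_j w_j f_j(x).
Evaluate each component's likelihood at the observed value:
  f_1 = e^(−1.5)·1.5^5/5! = 0.01412
  f_2 = e^(−2.6)·2.6^5/5! = 0.0735394
  f_3 = e^(−3.6)·3.6^5/5! = 0.13768
  f_4 = e^(−6.6)·6.6^5/5! = 0.141969
Unnormalised posteriors:
  w_1·f_1 = 0.15 × 0.01412 = 0.00211799
  w_2·f_2 = 0.61 × 0.0735394 = 0.044859
  w_3·f_3 = 0.13 × 0.13768 = 0.0178984
  w_4·f_4 = 0.11 × 0.141969 = 0.0156166
Normaliser: 0.00211799 + 0.044859 + 0.0178984 + 0.0156166 = 0.0804921
Responsibility of Process 4: 0.0156166 / 0.0804921 ≈ 0.1940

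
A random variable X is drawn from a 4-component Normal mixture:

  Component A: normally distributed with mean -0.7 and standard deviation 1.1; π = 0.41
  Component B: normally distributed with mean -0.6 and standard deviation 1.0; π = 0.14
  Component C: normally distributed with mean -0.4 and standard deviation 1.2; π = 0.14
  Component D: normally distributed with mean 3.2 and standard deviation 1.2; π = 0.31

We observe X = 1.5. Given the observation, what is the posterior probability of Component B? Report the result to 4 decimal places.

The responsibility of component k is P(Z=k) f_k(x) divided by Σ_j P(Z=j) f_j(x).
Normal densities:
  L_A = (1/(1.1·√(2π)))·exp(−(1.5−-0.7)²/(2·1.1²)) = 0.362675·exp(-2.00000) = 0.0490827
  L_B = (1/(1.0·√(2π)))·exp(−(1.5−-0.6)²/(2·1.0²)) = 0.398942·exp(-2.20500) = 0.0439836
  L_C = (1/(1.2·√(2π)))·exp(−(1.5−-0.4)²/(2·1.2²)) = 0.332452·exp(-1.25347) = 0.0949189
  L_D = (1/(1.2·√(2π)))·exp(−(1.5−3.2)²/(2·1.2²)) = 0.332452·exp(-1.00347) = 0.121878
Unnormalised posteriors:
  P(Z=A)·L_A = 0.41 × 0.0490827 = 0.0201239
  P(Z=B)·L_B = 0.14 × 0.0439836 = 0.0061577
  P(Z=C)·L_C = 0.14 × 0.0949189 = 0.0132886
  P(Z=D)·L_D = 0.31 × 0.121878 = 0.0377823
Evidence: 0.0201239 + 0.0061577 + 0.0132886 + 0.0377823 = 0.0773525
Responsibility of Component B: 0.0061577 / 0.0773525 ≈ 0.0796

0.0796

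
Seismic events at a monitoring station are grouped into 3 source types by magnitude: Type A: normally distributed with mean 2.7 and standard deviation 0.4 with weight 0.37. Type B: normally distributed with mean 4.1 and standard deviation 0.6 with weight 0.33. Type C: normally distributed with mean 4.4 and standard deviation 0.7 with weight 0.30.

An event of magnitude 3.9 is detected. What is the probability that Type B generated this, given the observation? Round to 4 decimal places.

0.6031

P(component k | x) = π_k·f_k(x) / marginal(x), where marginal(x) = Σ_j π_j·f_j(x).
Component likelihoods at x = 3.9:
  p_A = (1/(0.4·√(2π)))·exp(−(3.9−2.7)²/(2·0.4²)) = 0.997356·exp(-4.50000) = 0.0110796
  p_B = (1/(0.6·√(2π)))·exp(−(3.9−4.1)²/(2·0.6²)) = 0.664904·exp(-0.05556) = 0.628972
  p_C = (1/(0.7·√(2π)))·exp(−(3.9−4.4)²/(2·0.7²)) = 0.569918·exp(-0.25510) = 0.441593
Multiply by the mixture weights:
  π_A·p_A = 0.37 × 0.0110796 = 0.00409946
  π_B·p_B = 0.33 × 0.628972 = 0.207561
  π_C·p_C = 0.30 × 0.441593 = 0.132478
Normaliser: 0.00409946 + 0.207561 + 0.132478 = 0.344138
P(Type B | 3.9) ≈ 0.6031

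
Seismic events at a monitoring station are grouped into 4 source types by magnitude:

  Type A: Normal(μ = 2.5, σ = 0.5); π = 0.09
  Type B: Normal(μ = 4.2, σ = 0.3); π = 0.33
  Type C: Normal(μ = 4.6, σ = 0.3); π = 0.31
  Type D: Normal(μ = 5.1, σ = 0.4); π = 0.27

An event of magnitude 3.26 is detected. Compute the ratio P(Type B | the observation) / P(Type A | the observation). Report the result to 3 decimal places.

Posterior odds = (P(Z=i) f_i(x)) / (P(Z=j) f_j(x)); the normalising sum cancels.
Evaluate each component's likelihood at the observed value:
  f_A = (1/(0.5·√(2π)))·exp(−(3.26−2.5)²/(2·0.5²)) = 0.797885·exp(-1.15520) = 0.251329
  f_B = (1/(0.3·√(2π)))·exp(−(3.26−4.2)²/(2·0.3²)) = 1.329808·exp(-4.90889) = 0.00981489
  f_C = (1/(0.3·√(2π)))·exp(−(3.26−4.6)²/(2·0.3²)) = 1.329808·exp(-9.97556) = 6.18671e-05
  f_D = (1/(0.4·√(2π)))·exp(−(3.26−5.1)²/(2·0.4²)) = 0.997356·exp(-10.58000) = 2.53521e-05
Posterior odds = (P(Z=B)·f_B) / (P(Z=A)·f_A) = (0.33·0.00981489) / (0.09·0.251329) = 0.00323891 / 0.0226196 ≈ 0.143

0.143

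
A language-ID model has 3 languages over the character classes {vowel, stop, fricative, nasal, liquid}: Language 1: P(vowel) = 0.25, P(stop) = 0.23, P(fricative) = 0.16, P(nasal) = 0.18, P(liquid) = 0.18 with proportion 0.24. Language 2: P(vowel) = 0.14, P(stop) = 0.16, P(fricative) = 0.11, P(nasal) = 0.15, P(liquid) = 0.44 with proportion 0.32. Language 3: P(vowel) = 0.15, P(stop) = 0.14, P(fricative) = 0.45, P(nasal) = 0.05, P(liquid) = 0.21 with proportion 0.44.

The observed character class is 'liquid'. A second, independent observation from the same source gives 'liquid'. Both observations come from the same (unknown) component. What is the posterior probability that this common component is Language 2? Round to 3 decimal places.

0.695

P(component k | x) = w_k·f_k(x) / marginal(x), where marginal(x) = Σ_j w_j·f_j(x).
Since both observations come from the same component, the likelihood for component k is f_k(x₁)·f_k(x₂).
  f_1 = [P(liquid | comp) = 0.18] × [0.18] = 0.0324
  f_2 = [P(liquid | comp) = 0.44] × [0.44] = 0.1936
  f_3 = [P(liquid | comp) = 0.21] × [0.21] = 0.0441
Unnormalised posteriors:
  w_1·f_1 = 0.24 × 0.0324 = 0.007776
  w_2·f_2 = 0.32 × 0.1936 = 0.061952
  w_3·f_3 = 0.44 × 0.0441 = 0.019404
Denominator: 0.007776 + 0.061952 + 0.019404 = 0.089132
P(Language 2 | x) = 0.061952 / 0.089132 ≈ 0.695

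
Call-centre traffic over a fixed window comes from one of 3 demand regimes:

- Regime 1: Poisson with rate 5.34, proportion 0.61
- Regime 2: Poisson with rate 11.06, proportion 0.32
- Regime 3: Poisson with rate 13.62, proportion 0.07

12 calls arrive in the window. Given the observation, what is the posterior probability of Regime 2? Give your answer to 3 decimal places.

Posterior ∝ prior × likelihood, so P(k | x) ∝ P(Z=k) f_k(x); normalise over all components.
Poisson probabilities:
  f_1 = e^(−5.34)·5.34^12/12! = 0.00538301
  f_2 = e^(−11.06)·11.06^12/12! = 0.110009
  f_3 = e^(−13.62)·13.62^12/12! = 0.103442
Unnormalised posteriors:
  P(Z=1)·f_1 = 0.61 × 0.00538301 = 0.00328364
  P(Z=2)·f_2 = 0.32 × 0.110009 = 0.0352028
  P(Z=3)·f_3 = 0.07 × 0.103442 = 0.00724095
Marginal: 0.00328364 + 0.0352028 + 0.00724095 = 0.0457274
P(Regime 2 | x) ≈ 0.770

0.770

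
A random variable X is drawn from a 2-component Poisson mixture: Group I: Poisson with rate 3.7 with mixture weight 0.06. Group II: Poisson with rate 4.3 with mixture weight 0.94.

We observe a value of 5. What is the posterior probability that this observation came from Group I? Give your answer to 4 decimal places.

0.0520

Apply Bayes' rule: the posterior for each component is proportional to its prior times its likelihood at x.
Poisson probabilities:
  L_I = e^(−3.7)·3.7^5/5! = 0.142869
  L_II = e^(−4.3)·4.3^5/5! = 0.166224
Prior × likelihood for each component:
  P(Z=I)·L_I = 0.06 × 0.142869 = 0.00857214
  P(Z=II)·L_II = 0.94 × 0.166224 = 0.156251
Sum: 0.00857214 + 0.156251 = 0.164823
Responsibility of Group I: 0.00857214 / 0.164823 ≈ 0.0520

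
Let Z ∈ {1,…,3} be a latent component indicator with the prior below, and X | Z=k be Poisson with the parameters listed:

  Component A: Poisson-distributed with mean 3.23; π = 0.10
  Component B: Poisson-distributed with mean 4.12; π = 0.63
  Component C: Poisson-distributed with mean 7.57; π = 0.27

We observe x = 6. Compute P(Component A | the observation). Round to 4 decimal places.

Apply Bayes' rule: the posterior for each component is proportional to its prior times its likelihood at x.
Poisson probabilities:
  f_A = 0.0623895
  f_B = 0.110346
  f_C = 0.134783
Multiply by the mixture weights:
  π_A·f_A = 0.10 × 0.0623895 = 0.00623895
  π_B·f_B = 0.63 × 0.110346 = 0.0695181
  π_C·f_C = 0.27 × 0.134783 = 0.0363913
Normaliser: 0.00623895 + 0.0695181 + 0.0363913 = 0.112148
So the posterior for Component A is 0.00623895 / 0.112148 ≈ 0.0556.

0.0556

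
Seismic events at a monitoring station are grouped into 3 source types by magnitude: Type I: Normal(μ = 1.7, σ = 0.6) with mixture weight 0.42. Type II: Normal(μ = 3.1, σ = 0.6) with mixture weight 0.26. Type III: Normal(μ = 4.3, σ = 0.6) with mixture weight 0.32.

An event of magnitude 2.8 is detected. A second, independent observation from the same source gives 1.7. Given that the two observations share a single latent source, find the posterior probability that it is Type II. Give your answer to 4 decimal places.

By Bayes' theorem, P(k | x) = P(Z=k) f_k(x) / Σ_j P(Z=j) f_j(x).
Since both observations come from the same component, the likelihood for component k is f_k(x₁)·f_k(x₂).
  f_I = [(1/(0.6·√(2π)))·exp(−(2.8−1.7)²/(2·0.6²)) = 0.664904·exp(-1.68056) = 0.123852] × [0.664904] = 0.0823496
  f_II = [(1/(0.6·√(2π)))·exp(−(2.8−3.1)²/(2·0.6²)) = 0.664904·exp(-0.12500) = 0.586776] × [0.0437031] = 0.0256439
  f_III = [(1/(0.6·√(2π)))·exp(−(2.8−4.3)²/(2·0.6²)) = 0.664904·exp(-3.12500) = 0.0292138] × [5.56181e-05] = 1.62482e-06
Prior × likelihood for each component:
  P(Z=I)·f_I = 0.42 × 0.0823496 = 0.0345868
  P(Z=II)·f_II = 0.26 × 0.0256439 = 0.00666742
  P(Z=III)·f_III = 0.32 × 1.62482e-06 = 5.19942e-07
Marginal: 0.0345868 + 0.00666742 + 5.19942e-07 = 0.0412548
So the posterior for Type II is 0.00666742 / 0.0412548 ≈ 0.1616.

0.1616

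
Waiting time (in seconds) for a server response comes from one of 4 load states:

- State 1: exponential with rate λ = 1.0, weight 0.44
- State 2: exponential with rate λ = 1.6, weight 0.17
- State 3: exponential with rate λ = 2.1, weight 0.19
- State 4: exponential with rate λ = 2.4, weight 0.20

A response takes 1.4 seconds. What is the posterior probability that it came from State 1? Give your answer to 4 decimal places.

Posterior ∝ prior × likelihood, so P(k | x) ∝ π_k f_k(x); normalise over all components.
Exponential densities:
  L_1 = 1.0·e^(−1.0·1.4) = 1.0·e^(−1.4000) = 0.246597
  L_2 = 1.6·e^(−1.6·1.4) = 1.6·e^(−2.2400) = 0.170334
  L_3 = 2.1·e^(−2.1·1.4) = 2.1·e^(−2.9400) = 0.111018
  L_4 = 2.4·e^(−2.4·1.4) = 2.4·e^(−3.3600) = 0.0833646
Multiply by the mixture weights:
  π_1·L_1 = 0.44 × 0.246597 = 0.108503
  π_2·L_2 = 0.17 × 0.170334 = 0.0289567
  π_3·L_3 = 0.19 × 0.111018 = 0.0210934
  π_4·L_4 = 0.20 × 0.0833646 = 0.0166729
Normaliser: 0.108503 + 0.0289567 + 0.0210934 + 0.0166729 = 0.175226
P(State 1 | 1.4 seconds) = 0.108503 / 0.175226 ≈ 0.6192

0.6192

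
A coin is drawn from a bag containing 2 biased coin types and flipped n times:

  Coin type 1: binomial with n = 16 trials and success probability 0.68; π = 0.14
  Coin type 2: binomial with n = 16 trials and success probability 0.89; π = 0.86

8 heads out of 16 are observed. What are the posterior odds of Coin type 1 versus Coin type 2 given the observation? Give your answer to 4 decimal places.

96.9704

Since P(k|x) ∝ π_k f_k(x), the posterior odds are π_i f_i(x) / (π_j f_j(x)).
Evaluate each component's likelihood at the observed value:
  L_1 = 0.0646919
  L_2 = 0.000108603
Odds = (0.14/0.86) × (0.0646919/0.000108603) = 0.162791 × 595.675 ≈ 96.9704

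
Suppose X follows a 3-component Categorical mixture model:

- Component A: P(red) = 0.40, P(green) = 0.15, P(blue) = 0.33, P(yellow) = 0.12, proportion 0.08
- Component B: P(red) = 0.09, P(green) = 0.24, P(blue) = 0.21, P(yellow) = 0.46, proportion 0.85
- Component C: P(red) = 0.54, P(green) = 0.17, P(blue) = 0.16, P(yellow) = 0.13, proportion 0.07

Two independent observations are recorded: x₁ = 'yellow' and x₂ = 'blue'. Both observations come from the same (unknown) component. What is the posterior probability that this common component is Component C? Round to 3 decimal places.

0.017

The responsibility of component k is π_k f_k(x) divided by Σ_j π_j f_j(x).
Since both observations come from the same component, the likelihood for component k is f_k(x₁)·f_k(x₂).
  f_A = [0.12] × [0.33] = 0.0396
  f_B = [0.46] × [0.21] = 0.0966
  f_C = [0.13] × [0.16] = 0.0208
Prior × likelihood for each component:
  π_A·f_A = 0.08 × 0.0396 = 0.003168
  π_B·f_B = 0.85 × 0.0966 = 0.08211
  π_C·f_C = 0.07 × 0.0208 = 0.001456
Marginal: 0.003168 + 0.08211 + 0.001456 = 0.086734
P(Component C | x) ≈ 0.017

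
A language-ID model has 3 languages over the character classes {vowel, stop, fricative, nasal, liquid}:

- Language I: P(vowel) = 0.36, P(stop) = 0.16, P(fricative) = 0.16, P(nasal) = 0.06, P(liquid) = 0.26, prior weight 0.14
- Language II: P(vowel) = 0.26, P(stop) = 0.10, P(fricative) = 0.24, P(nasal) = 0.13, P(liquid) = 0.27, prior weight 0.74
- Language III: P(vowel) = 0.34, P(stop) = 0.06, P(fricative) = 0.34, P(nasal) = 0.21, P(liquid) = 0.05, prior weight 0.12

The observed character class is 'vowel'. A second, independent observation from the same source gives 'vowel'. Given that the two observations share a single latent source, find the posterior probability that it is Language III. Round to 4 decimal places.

0.1691

Posterior ∝ prior × likelihood, so P(k | x) ∝ P(Z=k) f_k(x); normalise over all components.
Since both observations come from the same component, the likelihood for component k is f_k(x₁)·f_k(x₂).
  f_I = [P(vowel | comp) = 0.36] × [0.36] = 0.1296
  f_II = [P(vowel | comp) = 0.26] × [0.26] = 0.0676
  f_III = [P(vowel | comp) = 0.34] × [0.34] = 0.1156
Prior × likelihood for each component:
  P(Z=I)·f_I = 0.14 × 0.1296 = 0.018144
  P(Z=II)·f_II = 0.74 × 0.0676 = 0.050024
  P(Z=III)·f_III = 0.12 × 0.1156 = 0.013872
Denominator: 0.018144 + 0.050024 + 0.013872 = 0.08204
P(Language III | x) = 0.013872 / 0.08204 ≈ 0.1691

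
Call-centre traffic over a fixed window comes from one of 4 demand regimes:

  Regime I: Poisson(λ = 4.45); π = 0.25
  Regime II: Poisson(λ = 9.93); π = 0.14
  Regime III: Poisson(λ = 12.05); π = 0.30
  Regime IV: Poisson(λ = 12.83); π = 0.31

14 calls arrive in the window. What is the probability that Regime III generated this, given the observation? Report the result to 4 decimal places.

0.4166

The responsibility of component k is P(Z=k) f_k(x) divided by Σ_j P(Z=j) f_j(x).
Poisson probabilities:
  p_I = 0.000159964
  p_II = 0.0506217
  p_III = 0.0912351
  p_IV = 0.100639
Prior × likelihood for each component:
  P(Z=I)·p_I = 0.25 × 0.000159964 = 3.99909e-05
  P(Z=II)·p_II = 0.14 × 0.0506217 = 0.00708704
  P(Z=III)·p_III = 0.30 × 0.0912351 = 0.0273705
  P(Z=IV)·p_IV = 0.31 × 0.100639 = 0.0311981
Sum: 3.99909e-05 + 0.00708704 + 0.0273705 + 0.0311981 = 0.0656957
Responsibility of Regime III: 0.0273705 / 0.0656957 ≈ 0.4166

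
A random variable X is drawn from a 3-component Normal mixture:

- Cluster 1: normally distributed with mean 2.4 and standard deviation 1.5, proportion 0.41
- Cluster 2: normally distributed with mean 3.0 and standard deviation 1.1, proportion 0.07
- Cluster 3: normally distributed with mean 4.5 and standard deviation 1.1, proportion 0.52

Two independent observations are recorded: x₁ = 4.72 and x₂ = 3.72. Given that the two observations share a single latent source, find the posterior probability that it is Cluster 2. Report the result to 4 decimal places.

Posterior ∝ prior × likelihood, so P(k | x) ∝ P(Z=k) f_k(x); normalise over all components.
Since both observations come from the same component, the likelihood for component k is f_k(x₁)·f_k(x₂).
  L_1 = [0.08042] × [0.180576] = 0.0145219
  L_2 = [0.106807] × [0.292742] = 0.031267
  L_3 = [0.355493] × [0.282055] = 0.100269
Weight by the priors:
  P(Z=1)·L_1 = 0.41 × 0.0145219 = 0.00595399
  P(Z=2)·L_2 = 0.07 × 0.031267 = 0.00218869
  P(Z=3)·L_3 = 0.52 × 0.100269 = 0.0521397
Sum: 0.00595399 + 0.00218869 + 0.0521397 = 0.0602824
So the posterior for Cluster 2 is 0.00218869 / 0.0602824 ≈ 0.0363.

0.0363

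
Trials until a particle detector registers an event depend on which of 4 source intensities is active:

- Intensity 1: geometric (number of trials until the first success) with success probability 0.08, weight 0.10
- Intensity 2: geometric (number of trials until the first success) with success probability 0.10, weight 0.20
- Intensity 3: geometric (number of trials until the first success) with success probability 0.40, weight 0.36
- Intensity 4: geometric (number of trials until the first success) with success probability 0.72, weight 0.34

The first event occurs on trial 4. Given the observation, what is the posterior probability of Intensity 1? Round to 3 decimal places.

Apply Bayes' rule: the posterior for each component is proportional to its prior times its likelihood at x.
Evaluate each component's likelihood at the observed value:
  L_1 = 0.062295
  L_2 = 0.0729
  L_3 = 0.0864
  L_4 = 0.0158054
Multiply by the mixture weights:
  π_1·L_1 = 0.10 × 0.062295 = 0.0062295
  π_2·L_2 = 0.20 × 0.0729 = 0.01458
  π_3·L_3 = 0.36 × 0.0864 = 0.031104
  π_4·L_4 = 0.34 × 0.0158054 = 0.00537385
Evidence: 0.0062295 + 0.01458 + 0.031104 + 0.00537385 = 0.0572874
So the posterior for Intensity 1 is 0.0062295 / 0.0572874 ≈ 0.109.

0.109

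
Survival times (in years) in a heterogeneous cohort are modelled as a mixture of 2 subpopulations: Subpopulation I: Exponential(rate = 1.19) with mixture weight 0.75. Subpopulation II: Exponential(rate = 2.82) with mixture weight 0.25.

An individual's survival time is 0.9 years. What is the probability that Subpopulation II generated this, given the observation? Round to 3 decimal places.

0.154

By Bayes' theorem, P(k | x) = π_k f_k(x) / Σ_j π_j f_j(x).
Exponential densities:
  f_I = 0.407772
  f_II = 0.222848
Multiply by the mixture weights:
  π_I·f_I = 0.75 × 0.407772 = 0.305829
  π_II·f_II = 0.25 × 0.222848 = 0.0557121
Denominator: 0.305829 + 0.0557121 = 0.361541
P(Subpopulation II | 0.9 years) ≈ 0.154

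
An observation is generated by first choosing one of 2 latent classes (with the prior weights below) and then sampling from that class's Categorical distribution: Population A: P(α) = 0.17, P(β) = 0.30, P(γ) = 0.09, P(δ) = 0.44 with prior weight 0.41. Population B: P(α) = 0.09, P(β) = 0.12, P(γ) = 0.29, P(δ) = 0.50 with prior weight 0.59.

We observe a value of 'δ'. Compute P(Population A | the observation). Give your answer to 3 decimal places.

By Bayes' theorem, P(k | x) = π_k f_k(x) / Σ_j π_j f_j(x).
Categorical probabilities:
  f_A = P(δ | comp) = 0.44
  f_B = P(δ | comp) = 0.50
Prior × likelihood for each component:
  π_A·f_A = 0.41 × 0.44 = 0.1804
  π_B·f_B = 0.59 × 0.5 = 0.295
Denominator: 0.1804 + 0.295 = 0.4754
So the posterior for Population A is 0.1804 / 0.4754 ≈ 0.379.

0.379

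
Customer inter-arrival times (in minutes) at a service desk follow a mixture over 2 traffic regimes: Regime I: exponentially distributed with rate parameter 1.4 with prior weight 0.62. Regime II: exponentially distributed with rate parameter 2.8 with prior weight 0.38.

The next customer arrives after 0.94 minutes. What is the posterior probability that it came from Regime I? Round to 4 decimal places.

P(component k | x) = P(Z=k)·f_k(x) / marginal(x), where marginal(x) = Σ_j P(Z=j)·f_j(x).
Exponential densities:
  p_I = 0.375488
  p_II = 0.201416
Weight by the priors:
  P(Z=I)·p_I = 0.62 × 0.375488 = 0.232803
  P(Z=II)·p_II = 0.38 × 0.201416 = 0.0765383
Sum: 0.232803 + 0.0765383 = 0.309341
So the posterior for Regime I is 0.232803 / 0.309341 ≈ 0.7526.

0.7526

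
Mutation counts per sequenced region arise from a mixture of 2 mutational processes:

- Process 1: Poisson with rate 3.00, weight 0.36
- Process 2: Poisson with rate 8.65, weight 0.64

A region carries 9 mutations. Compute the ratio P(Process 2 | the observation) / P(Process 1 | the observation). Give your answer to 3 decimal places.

The posterior odds equal the prior odds times the likelihood ratio: (P(Z=i)/P(Z=j))·(f_i(x)/f_j(x)).
Evaluate each component's likelihood at the observed value:
  L_1 = 0.0027005
  L_2 = 0.130838
Odds = (0.64/0.36) × (0.130838/0.0027005) = 1.77778 × 48.4496 ≈ 86.133

86.133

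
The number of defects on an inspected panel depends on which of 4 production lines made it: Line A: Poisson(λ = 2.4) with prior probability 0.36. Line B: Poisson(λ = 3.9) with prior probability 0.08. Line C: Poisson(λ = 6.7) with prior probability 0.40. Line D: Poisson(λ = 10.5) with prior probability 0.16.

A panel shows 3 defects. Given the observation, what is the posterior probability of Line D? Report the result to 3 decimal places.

By Bayes' theorem, P(k | x) = π_k f_k(x) / Σ_j π_j f_j(x).
Poisson probabilities:
  f_A = 0.209014
  f_B = 0.200122
  f_C = 0.0617021
  f_D = 0.00531281
Multiply by the mixture weights:
  π_A·f_A = 0.36 × 0.209014 = 0.0752451
  π_B·f_B = 0.08 × 0.200122 = 0.0160097
  π_C·f_C = 0.40 × 0.0617021 = 0.0246809
  π_D·f_D = 0.16 × 0.00531281 = 0.00085005
Sum: 0.0752451 + 0.0160097 + 0.0246809 + 0.00085005 = 0.116786
P(Line D | the observation) ≈ 0.007

0.007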